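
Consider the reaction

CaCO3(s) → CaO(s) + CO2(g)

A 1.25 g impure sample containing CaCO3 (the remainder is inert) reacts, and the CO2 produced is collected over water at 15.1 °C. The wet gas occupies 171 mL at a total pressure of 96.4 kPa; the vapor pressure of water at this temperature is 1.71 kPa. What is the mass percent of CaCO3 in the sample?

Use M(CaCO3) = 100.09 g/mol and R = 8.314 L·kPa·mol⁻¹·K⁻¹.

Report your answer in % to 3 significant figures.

54.1 %

P(CO2) = 96.4 − 1.71 = 94.69 kPa
n(CO2) = PV/RT = (94.69 × 0.1710) / (8.314 × 288.25) = 0.006756 mol
n(CaCO3) = (1/1) × 0.006756 = 0.006756 mol
m(CaCO3) = 0.006756 × 100.09 = 0.6762 g
%CaCO3 = 0.6762 / 1.25 × 100 = 54.10%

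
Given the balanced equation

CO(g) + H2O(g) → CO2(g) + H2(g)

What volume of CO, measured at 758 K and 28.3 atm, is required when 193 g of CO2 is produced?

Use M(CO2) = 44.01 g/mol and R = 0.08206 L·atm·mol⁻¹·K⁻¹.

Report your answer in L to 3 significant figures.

9.64 L

n(CO2) = 193.0 / 44.01 = 4.385 mol
n(CO) = (1/1) × 4.385 = 4.385 mol
V = nRT/P = 4.385 × 0.08206 × 758 / 28.3 = 9.638 L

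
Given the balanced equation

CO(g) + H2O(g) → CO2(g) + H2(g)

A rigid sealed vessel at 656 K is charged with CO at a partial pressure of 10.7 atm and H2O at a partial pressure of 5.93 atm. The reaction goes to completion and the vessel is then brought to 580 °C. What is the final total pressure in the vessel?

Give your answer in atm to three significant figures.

21.6 atm

With V and T fixed, P_i ∝ n_i, so the mole ratios apply directly to partial pressures at 656 K.
P(H2O) required for 10.7 atm of CO = (1/1) × 10.7 = 10.70 atm; available 5.93 atm, so H2O is limiting.
P(CO) remaining = 10.7 − (1/1) × 5.93 = 4.770 atm
P(gaseous products) = (1+1)/1 × 5.93 = 11.86 atm
P_total at 656 K = 4.770 + 11.86 = 16.63 atm
Scaling to 580 °C: P = 16.63 × 853.15/656 = 21.63 atm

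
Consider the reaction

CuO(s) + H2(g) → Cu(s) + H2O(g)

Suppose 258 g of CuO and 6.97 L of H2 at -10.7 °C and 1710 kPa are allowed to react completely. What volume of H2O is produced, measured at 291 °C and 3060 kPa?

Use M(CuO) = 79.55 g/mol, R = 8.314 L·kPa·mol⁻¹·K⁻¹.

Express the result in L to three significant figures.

n(CuO) = 258 / 79.55 = 3.243 mol
n(H2) = PV/RT = (1710 × 6.97) / (8.314 × 262.45) = 5.462 mol
For 3.243 mol CuO, stoichiometry requires (1/1) × 3.243 = 3.243 mol H2; 5.462 mol is available, so CuO is limiting.
n(H2O) = (1/1) × 3.243 = 3.243 mol
V(H2O) = nRT/P = 3.243 × 8.314 × 564.15 / 3060 = 4.971 L

4.97 L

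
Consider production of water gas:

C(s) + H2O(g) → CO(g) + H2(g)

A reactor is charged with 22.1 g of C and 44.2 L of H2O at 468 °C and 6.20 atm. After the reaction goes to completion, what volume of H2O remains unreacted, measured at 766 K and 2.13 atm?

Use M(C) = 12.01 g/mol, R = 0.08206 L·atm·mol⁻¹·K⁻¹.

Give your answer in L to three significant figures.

n(C) = 22.1 / 12.01 = 1.840 mol
n(H2O) = PV/RT = (6.20 × 44.2) / (0.08206 × 741.15) = 4.506 mol
For 1.840 mol C, stoichiometry requires (1/1) × 1.840 = 1.840 mol H2O; 4.506 mol is available, so C is limiting.
n(H2O) consumed = (1/1) × 1.840 = 1.840 mol; remaining = 4.506 − 1.840 = 2.666 mol
V(H2O) = nRT/P = 2.666 × 0.08206 × 766 / 2.13 = 78.68 L

78.7 L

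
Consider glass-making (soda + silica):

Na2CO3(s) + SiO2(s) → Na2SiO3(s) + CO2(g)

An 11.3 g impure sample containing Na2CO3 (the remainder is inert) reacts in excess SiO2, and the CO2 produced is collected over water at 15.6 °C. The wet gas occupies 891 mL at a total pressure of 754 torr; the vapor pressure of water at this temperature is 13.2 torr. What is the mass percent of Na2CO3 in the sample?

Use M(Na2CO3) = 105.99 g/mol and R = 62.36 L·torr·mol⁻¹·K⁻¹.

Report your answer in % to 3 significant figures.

P(CO2) = 754 − 13.2 = 740.8 torr
n(CO2) = PV/RT = (740.8 × 0.8910) / (62.36 × 288.75) = 0.03666 mol
n(Na2CO3) = (1/1) × 0.03666 = 0.03666 mol
m(Na2CO3) = 0.03666 × 105.99 = 3.886 g
%Na2CO3 = 3.886 / 11.3 × 100 = 34.39%

34.4 %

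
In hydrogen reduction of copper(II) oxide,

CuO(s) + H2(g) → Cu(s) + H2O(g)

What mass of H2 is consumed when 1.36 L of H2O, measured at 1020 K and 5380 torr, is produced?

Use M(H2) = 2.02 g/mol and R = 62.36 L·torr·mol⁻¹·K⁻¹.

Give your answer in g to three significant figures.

0.232 g

n(H2O) = PV/RT = (5380 × 1.36) / (62.36 × 1020) = 0.1150 mol
n(H2) = (1/1) × 0.1150 = 0.1150 mol
m(H2) = 0.1150 × 2.02 = 0.2323 g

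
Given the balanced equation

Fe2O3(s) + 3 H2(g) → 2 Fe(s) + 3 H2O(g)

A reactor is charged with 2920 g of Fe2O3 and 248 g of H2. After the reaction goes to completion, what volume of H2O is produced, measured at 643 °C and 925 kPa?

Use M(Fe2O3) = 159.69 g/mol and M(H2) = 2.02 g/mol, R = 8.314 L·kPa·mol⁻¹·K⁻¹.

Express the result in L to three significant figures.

n(Fe2O3) = 2920 / 159.69 = 18.29 mol
n(H2) = 248 / 2.02 = 122.8 mol
For 18.29 mol Fe2O3, stoichiometry requires (3/1) × 18.29 = 54.87 mol H2; 122.8 mol is available, so Fe2O3 is limiting.
n(H2O) = (3/1) × 18.29 = 54.87 mol
V(H2O) = nRT/P = 54.87 × 8.314 × 916.15 / 925 = 451.8 L

452 L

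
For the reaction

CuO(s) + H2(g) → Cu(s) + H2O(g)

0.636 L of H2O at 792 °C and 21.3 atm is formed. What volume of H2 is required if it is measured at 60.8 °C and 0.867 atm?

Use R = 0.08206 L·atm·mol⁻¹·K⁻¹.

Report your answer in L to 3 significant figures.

4.90 L

n(H2O) = PV/RT = (21.3 × 0.636) / (0.08206 × 1065.15) = 0.1550 mol
n(H2) = (1/1) × 0.1550 = 0.1550 mol
V = nRT/P = 0.1550 × 0.08206 × 333.95 / 0.867 = 4.899 L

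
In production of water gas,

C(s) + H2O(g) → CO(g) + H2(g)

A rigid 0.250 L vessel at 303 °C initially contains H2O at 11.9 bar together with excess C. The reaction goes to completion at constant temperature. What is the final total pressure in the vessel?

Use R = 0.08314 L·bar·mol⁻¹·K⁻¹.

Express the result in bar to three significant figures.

23.8 bar

Rigid vessel, constant T ⇒ P scales with total gas moles (1 → 2).
P_final = (2/1) × 11.9 = 23.80 bar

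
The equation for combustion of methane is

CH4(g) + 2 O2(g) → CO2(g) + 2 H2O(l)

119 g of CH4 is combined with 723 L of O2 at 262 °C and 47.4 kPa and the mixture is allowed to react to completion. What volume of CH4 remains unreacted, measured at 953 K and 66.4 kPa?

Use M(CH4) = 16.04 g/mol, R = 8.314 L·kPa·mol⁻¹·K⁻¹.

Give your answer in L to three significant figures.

n(CH4) = 119 / 16.04 = 7.419 mol
n(O2) = PV/RT = (47.4 × 723) / (8.314 × 535.15) = 7.702 mol
For 7.419 mol CH4, stoichiometry requires (2/1) × 7.419 = 14.84 mol O2; 7.702 mol is available, so O2 is limiting.
n(CH4) consumed = (1/2) × 7.702 = 3.851 mol; remaining = 7.419 − 3.851 = 3.568 mol
V(CH4) = nRT/P = 3.568 × 8.314 × 953 / 66.4 = 425.8 L

426 L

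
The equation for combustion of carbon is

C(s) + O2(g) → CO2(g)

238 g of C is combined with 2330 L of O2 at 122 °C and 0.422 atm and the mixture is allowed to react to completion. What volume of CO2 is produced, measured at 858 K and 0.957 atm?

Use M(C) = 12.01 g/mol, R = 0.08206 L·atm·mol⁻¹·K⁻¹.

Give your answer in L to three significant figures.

1460 L

n(C) = 238 / 12.01 = 19.82 mol
n(O2) = PV/RT = (0.422 × 2330) / (0.08206 × 395.15) = 30.32 mol
For 19.82 mol C, stoichiometry requires (1/1) × 19.82 = 19.82 mol O2; 30.32 mol is available, so C is limiting.
n(CO2) = (1/1) × 19.82 = 19.82 mol
V(CO2) = nRT/P = 19.82 × 0.08206 × 858 / 0.957 = 1458 L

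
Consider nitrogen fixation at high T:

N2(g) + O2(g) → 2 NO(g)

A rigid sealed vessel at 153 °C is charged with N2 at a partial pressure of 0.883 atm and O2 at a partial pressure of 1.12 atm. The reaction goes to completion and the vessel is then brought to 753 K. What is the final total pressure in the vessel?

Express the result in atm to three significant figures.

At constant V, partial pressures at 153 °C are proportional to moles, so apply stoichiometry directly to pressures.
P(O2) required for 0.883 atm of N2 = (1/1) × 0.883 = 0.8830 atm; available 1.12 atm, so N2 is limiting.
P(O2) remaining = 1.12 − (1/1) × 0.883 = 0.2370 atm
P(gaseous products) = (2)/1 × 0.883 = 1.766 atm
P_total at 153 °C = 0.2370 + 1.766 = 2.003 atm
Scaling to 753 K: P = 2.003 × 753/426.15 = 3.539 atm

3.54 atm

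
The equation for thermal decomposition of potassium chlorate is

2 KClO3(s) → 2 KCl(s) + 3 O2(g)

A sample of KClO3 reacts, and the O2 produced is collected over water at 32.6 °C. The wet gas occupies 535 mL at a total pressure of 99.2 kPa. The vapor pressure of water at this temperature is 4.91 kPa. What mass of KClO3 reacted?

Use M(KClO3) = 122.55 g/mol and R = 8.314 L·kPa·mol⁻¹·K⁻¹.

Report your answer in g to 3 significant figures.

P(O2) = 99.2 − 4.91 = 94.29 kPa
n(O2) = PV/RT = (94.29 × 0.5350) / (8.314 × 305.75) = 0.01984 mol
n(KClO3) = (2/3) × 0.01984 = 0.01323 mol
m(KClO3) = 0.01323 × 122.55 = 1.621 g

1.62 g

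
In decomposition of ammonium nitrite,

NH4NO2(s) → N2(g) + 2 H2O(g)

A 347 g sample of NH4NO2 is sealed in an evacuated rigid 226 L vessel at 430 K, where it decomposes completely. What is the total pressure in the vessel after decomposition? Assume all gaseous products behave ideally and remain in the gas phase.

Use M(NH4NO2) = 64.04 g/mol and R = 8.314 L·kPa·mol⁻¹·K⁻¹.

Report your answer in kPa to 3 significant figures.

n(NH4NO2) = 347 / 64.04 = 5.418 mol
n(gas produced) = (3/1) × 5.418 = 16.25 mol
P = nRT/V = 16.25 × 8.314 × 430 / 226 = 257.1 kPa

257 kPa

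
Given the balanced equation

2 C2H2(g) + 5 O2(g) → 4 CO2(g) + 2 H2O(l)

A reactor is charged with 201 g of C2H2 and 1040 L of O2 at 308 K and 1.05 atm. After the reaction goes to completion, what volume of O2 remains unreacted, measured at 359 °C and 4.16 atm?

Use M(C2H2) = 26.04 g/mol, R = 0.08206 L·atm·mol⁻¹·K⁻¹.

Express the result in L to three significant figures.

n(C2H2) = 201 / 26.04 = 7.719 mol
n(O2) = PV/RT = (1.05 × 1040) / (0.08206 × 308) = 43.21 mol
For 7.719 mol C2H2, stoichiometry requires (5/2) × 7.719 = 19.30 mol O2; 43.21 mol is available, so C2H2 is limiting.
n(O2) consumed = (5/2) × 7.719 = 19.30 mol; remaining = 43.21 − 19.30 = 23.91 mol
V(O2) = nRT/P = 23.91 × 0.08206 × 632.15 / 4.16 = 298.2 L

298 L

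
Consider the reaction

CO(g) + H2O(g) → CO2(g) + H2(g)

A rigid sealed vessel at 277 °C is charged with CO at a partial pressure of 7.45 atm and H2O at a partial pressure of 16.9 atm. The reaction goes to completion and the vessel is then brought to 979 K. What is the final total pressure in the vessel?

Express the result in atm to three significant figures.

43.3 atm

Because the vessel is rigid and T is held at 277 °C, work the stoichiometry in partial pressures (P_i = n_iRT/V).
P(H2O) required for 7.45 atm of CO = (1/1) × 7.45 = 7.450 atm; available 16.9 atm, so CO is limiting.
P(H2O) remaining = 16.9 − (1/1) × 7.45 = 9.450 atm
P(gaseous products) = (1+1)/1 × 7.45 = 14.90 atm
P_total at 277 °C = 9.450 + 14.90 = 24.35 atm
Scaling to 979 K: P = 24.35 × 979/550.15 = 43.33 atm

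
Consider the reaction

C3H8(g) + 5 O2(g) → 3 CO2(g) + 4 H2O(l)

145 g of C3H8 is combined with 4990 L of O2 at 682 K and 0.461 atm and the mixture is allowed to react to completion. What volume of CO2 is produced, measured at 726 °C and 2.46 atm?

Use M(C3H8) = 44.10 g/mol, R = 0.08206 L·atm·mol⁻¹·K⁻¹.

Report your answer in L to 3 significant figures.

329 L

n(C3H8) = 145 / 44.10 = 3.288 mol
n(O2) = PV/RT = (0.461 × 4990) / (0.08206 × 682) = 41.10 mol
For 3.288 mol C3H8, stoichiometry requires (5/1) × 3.288 = 16.44 mol O2; 41.10 mol is available, so C3H8 is limiting.
n(CO2) = (3/1) × 3.288 = 9.864 mol
V(CO2) = nRT/P = 9.864 × 0.08206 × 999.15 / 2.46 = 328.8 L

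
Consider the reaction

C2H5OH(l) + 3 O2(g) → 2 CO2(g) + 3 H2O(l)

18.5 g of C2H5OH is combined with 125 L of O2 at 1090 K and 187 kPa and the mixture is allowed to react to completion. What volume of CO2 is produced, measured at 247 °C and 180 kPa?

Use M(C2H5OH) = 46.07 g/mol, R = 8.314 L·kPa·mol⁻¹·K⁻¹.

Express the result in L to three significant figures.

n(C2H5OH) = 18.5 / 46.07 = 0.4016 mol
n(O2) = PV/RT = (187 × 125) / (8.314 × 1090) = 2.579 mol
For 0.4016 mol C2H5OH, stoichiometry requires (3/1) × 0.4016 = 1.205 mol O2; 2.579 mol is available, so C2H5OH is limiting.
n(CO2) = (2/1) × 0.4016 = 0.8032 mol
V(CO2) = nRT/P = 0.8032 × 8.314 × 520.15 / 180 = 19.30 L

19.3 L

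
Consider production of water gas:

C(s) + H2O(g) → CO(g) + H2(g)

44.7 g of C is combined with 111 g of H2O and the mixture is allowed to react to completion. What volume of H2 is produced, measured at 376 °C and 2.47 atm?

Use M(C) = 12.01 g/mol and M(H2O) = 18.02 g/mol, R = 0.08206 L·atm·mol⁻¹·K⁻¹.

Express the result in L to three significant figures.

80.3 L

n(C) = 44.7 / 12.01 = 3.722 mol
n(H2O) = 111 / 18.02 = 6.160 mol
For 3.722 mol C, stoichiometry requires (1/1) × 3.722 = 3.722 mol H2O; 6.160 mol is available, so C is limiting.
n(H2) = (1/1) × 3.722 = 3.722 mol
V(H2) = nRT/P = 3.722 × 0.08206 × 649.15 / 2.47 = 80.27 L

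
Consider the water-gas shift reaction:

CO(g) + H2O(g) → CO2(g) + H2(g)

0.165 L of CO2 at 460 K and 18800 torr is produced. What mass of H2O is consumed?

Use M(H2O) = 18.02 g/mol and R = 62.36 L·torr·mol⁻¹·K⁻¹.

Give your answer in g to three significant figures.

n(CO2) = PV/RT = (18800 × 0.165) / (62.36 × 460) = 0.1081 mol
n(H2O) = (1/1) × 0.1081 = 0.1081 mol
m(H2O) = 0.1081 × 18.02 = 1.948 g

1.95 g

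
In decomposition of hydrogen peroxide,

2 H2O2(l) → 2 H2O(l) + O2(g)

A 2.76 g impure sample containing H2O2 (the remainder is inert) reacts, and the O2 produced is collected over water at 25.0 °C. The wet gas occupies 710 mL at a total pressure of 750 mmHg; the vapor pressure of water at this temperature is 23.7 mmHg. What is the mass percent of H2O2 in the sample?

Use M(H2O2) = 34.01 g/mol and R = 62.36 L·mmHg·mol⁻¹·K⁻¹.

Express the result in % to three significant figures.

68.4 %

P(O2) = 750 − 23.7 = 726.3 mmHg
n(O2) = PV/RT = (726.3 × 0.7100) / (62.36 × 298.15) = 0.02774 mol
n(H2O2) = (2/1) × 0.02774 = 0.05548 mol
m(H2O2) = 0.05548 × 34.01 = 1.887 g
%H2O2 = 1.887 / 2.76 × 100 = 68.37%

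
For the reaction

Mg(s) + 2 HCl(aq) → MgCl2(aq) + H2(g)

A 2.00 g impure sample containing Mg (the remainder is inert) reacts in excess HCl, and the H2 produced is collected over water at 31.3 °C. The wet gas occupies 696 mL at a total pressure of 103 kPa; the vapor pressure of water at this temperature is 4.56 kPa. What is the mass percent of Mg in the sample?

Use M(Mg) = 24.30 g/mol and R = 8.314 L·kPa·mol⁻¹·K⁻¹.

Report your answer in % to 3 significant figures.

32.9 %

P(H2) = 103 − 4.56 = 98.44 kPa
n(H2) = PV/RT = (98.44 × 0.6960) / (8.314 × 304.45) = 0.02707 mol
n(Mg) = (1/1) × 0.02707 = 0.02707 mol
m(Mg) = 0.02707 × 24.30 = 0.6578 g
%Mg = 0.6578 / 2.00 × 100 = 32.89%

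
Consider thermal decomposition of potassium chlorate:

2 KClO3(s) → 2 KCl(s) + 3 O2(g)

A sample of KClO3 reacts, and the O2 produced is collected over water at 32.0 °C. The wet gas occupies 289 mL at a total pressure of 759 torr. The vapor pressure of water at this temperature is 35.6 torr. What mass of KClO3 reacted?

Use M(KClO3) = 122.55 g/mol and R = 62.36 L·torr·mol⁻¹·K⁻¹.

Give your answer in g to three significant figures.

0.898 g

P(O2) = 759 − 35.6 = 723.4 torr
n(O2) = PV/RT = (723.4 × 0.2890) / (62.36 × 305.15) = 0.01099 mol
n(KClO3) = (2/3) × 0.01099 = 0.007327 mol
m(KClO3) = 0.007327 × 122.55 = 0.8979 g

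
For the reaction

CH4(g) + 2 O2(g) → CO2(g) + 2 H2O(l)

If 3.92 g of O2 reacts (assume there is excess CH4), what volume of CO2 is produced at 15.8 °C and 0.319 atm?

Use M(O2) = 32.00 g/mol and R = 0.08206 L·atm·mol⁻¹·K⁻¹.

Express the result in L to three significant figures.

4.55 L

n(O2) = 3.920 / 32.00 = 0.1225 mol
n(CO2) = (1/2) × 0.1225 = 0.06125 mol
V = nRT/P = 0.06125 × 0.08206 × 288.95 / 0.319 = 4.553 L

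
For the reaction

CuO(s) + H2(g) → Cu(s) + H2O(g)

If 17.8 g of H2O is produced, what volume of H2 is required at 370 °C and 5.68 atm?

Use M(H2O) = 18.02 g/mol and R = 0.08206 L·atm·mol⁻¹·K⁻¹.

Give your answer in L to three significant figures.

n(H2O) = 17.80 / 18.02 = 0.9878 mol
n(H2) = (1/1) × 0.9878 = 0.9878 mol
V = nRT/P = 0.9878 × 0.08206 × 643.15 / 5.68 = 9.178 L

9.18 L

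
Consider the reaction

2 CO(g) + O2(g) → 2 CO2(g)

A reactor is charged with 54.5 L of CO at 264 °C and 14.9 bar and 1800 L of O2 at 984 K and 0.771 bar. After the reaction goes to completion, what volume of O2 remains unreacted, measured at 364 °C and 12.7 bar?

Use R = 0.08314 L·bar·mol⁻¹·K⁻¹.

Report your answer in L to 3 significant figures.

32.8 L

n(CO) = PV/RT = (14.9 × 54.5) / (0.08314 × 537.15) = 18.18 mol
n(O2) = PV/RT = (0.771 × 1800) / (0.08314 × 984) = 16.96 mol
For 18.18 mol CO, stoichiometry requires (1/2) × 18.18 = 9.090 mol O2; 16.96 mol is available, so CO is limiting.
n(O2) consumed = (1/2) × 18.18 = 9.090 mol; remaining = 16.96 − 9.090 = 7.870 mol
V(O2) = nRT/P = 7.870 × 0.08314 × 637.15 / 12.7 = 32.83 L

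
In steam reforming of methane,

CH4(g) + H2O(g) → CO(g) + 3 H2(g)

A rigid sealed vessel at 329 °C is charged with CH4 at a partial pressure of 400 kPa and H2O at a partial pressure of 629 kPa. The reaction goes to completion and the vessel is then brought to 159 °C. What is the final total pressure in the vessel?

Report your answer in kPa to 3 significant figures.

At constant V, partial pressures at 329 °C are proportional to moles, so apply stoichiometry directly to pressures.
P(H2O) required for 400 kPa of CH4 = (1/1) × 400 = 400.0 kPa; available 629 kPa, so CH4 is limiting.
P(H2O) remaining = 629 − (1/1) × 400 = 229.0 kPa
P(gaseous products) = (1+3)/1 × 400 = 1600 kPa
P_total at 329 °C = 229.0 + 1600 = 1829 kPa
Scaling to 159 °C: P = 1829 × 432.15/602.15 = 1313 kPa

1310 kPa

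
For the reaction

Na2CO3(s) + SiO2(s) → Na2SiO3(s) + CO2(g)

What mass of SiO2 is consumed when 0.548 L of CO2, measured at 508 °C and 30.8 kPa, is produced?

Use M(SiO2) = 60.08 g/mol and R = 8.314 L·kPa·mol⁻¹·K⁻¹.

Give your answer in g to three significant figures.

0.156 g

n(CO2) = PV/RT = (30.8 × 0.548) / (8.314 × 781.15) = 0.002599 mol
n(SiO2) = (1/1) × 0.002599 = 0.002599 mol
m(SiO2) = 0.002599 × 60.08 = 0.1561 g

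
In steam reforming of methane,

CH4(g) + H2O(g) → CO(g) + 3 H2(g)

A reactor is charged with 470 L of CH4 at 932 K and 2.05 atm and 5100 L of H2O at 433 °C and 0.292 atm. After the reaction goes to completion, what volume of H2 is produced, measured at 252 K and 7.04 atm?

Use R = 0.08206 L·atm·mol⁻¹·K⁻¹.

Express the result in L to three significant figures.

n(CH4) = PV/RT = (2.05 × 470) / (0.08206 × 932) = 12.60 mol
n(H2O) = PV/RT = (0.292 × 5100) / (0.08206 × 706.15) = 25.70 mol
For 12.60 mol CH4, stoichiometry requires (1/1) × 12.60 = 12.60 mol H2O; 25.70 mol is available, so CH4 is limiting.
n(H2) = (3/1) × 12.60 = 37.80 mol
V(H2) = nRT/P = 37.80 × 0.08206 × 252 / 7.04 = 111.0 L

111 L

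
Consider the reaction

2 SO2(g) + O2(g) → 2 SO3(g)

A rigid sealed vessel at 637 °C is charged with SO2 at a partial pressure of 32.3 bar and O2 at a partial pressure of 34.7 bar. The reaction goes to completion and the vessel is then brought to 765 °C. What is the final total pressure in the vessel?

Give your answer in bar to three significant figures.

At constant V, partial pressures at 637 °C are proportional to moles, so apply stoichiometry directly to pressures.
P(O2) required for 32.3 bar of SO2 = (1/2) × 32.3 = 16.15 bar; available 34.7 bar, so SO2 is limiting.
P(O2) remaining = 34.7 − (1/2) × 32.3 = 18.55 bar
P(gaseous products) = (2)/2 × 32.3 = 32.30 bar
P_total at 637 °C = 18.55 + 32.30 = 50.85 bar
Scaling to 765 °C: P = 50.85 × 1038.15/910.15 = 58.00 bar

58.0 bar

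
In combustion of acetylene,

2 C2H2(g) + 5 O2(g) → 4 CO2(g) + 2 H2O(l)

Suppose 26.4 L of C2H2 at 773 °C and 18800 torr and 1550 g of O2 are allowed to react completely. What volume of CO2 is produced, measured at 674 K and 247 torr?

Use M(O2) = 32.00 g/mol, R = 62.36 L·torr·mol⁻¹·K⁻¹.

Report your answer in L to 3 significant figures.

n(C2H2) = PV/RT = (18800 × 26.4) / (62.36 × 1046.15) = 7.608 mol
n(O2) = 1550 / 32.00 = 48.44 mol
For 7.608 mol C2H2, stoichiometry requires (5/2) × 7.608 = 19.02 mol O2; 48.44 mol is available, so C2H2 is limiting.
n(CO2) = (4/2) × 7.608 = 15.22 mol
V(CO2) = nRT/P = 15.22 × 62.36 × 674 / 247 = 2590 L

2590 L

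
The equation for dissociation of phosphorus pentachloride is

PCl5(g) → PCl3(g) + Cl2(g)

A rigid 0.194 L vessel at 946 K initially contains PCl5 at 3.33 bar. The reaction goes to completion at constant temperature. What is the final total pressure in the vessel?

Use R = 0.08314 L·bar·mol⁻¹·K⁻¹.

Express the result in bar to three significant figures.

Since T and V are fixed, P_final/P_initial = n_final/n_initial = 2/1.
P_final = (2/1) × 3.33 = 6.660 bar

6.66 bar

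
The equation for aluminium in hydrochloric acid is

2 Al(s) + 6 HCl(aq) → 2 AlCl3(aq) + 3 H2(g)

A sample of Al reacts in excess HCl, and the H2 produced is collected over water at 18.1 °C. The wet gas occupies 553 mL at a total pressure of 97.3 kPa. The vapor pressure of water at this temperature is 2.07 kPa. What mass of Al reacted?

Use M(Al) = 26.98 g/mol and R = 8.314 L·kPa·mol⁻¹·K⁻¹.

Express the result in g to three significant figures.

P(H2) = 97.3 − 2.07 = 95.23 kPa
n(H2) = PV/RT = (95.23 × 0.5530) / (8.314 × 291.25) = 0.02175 mol
n(Al) = (2/3) × 0.02175 = 0.01450 mol
m(Al) = 0.01450 × 26.98 = 0.3912 g

0.391 g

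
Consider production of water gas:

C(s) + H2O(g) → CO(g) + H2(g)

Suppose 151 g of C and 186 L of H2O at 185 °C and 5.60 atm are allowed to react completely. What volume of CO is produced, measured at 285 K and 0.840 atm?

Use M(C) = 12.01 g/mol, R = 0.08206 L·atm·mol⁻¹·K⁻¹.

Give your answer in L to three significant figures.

350 L

n(C) = 151 / 12.01 = 12.57 mol
n(H2O) = PV/RT = (5.60 × 186) / (0.08206 × 458.15) = 27.71 mol
For 12.57 mol C, stoichiometry requires (1/1) × 12.57 = 12.57 mol H2O; 27.71 mol is available, so C is limiting.
n(CO) = (1/1) × 12.57 = 12.57 mol
V(CO) = nRT/P = 12.57 × 0.08206 × 285 / 0.840 = 350.0 L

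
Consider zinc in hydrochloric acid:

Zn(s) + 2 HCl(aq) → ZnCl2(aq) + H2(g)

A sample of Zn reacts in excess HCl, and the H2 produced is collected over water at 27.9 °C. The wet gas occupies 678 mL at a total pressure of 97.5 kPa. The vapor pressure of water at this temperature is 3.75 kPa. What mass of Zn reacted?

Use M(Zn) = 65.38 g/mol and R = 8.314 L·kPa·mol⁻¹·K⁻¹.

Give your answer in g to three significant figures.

P(H2) = 97.5 − 3.75 = 93.75 kPa
n(H2) = PV/RT = (93.75 × 0.6780) / (8.314 × 301.05) = 0.02540 mol
n(Zn) = (1/1) × 0.02540 = 0.02540 mol
m(Zn) = 0.02540 × 65.38 = 1.661 g

1.66 g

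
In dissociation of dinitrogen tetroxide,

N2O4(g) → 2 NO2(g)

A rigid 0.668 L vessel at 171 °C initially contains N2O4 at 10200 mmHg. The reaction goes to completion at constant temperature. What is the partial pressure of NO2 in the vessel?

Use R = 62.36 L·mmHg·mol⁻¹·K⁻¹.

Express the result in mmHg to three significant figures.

20400 mmHg

n(N2O4)₀ = PV/RT = (10200 × 0.668) / (62.36 × 444.15) = 0.2460 mol
n(NO2) = (2/1) × 0.2460 = 0.4920 mol
P(NO2) = nRT/V = 0.4920 × 62.36 × 444.15 / 0.668 = 20400 mmHg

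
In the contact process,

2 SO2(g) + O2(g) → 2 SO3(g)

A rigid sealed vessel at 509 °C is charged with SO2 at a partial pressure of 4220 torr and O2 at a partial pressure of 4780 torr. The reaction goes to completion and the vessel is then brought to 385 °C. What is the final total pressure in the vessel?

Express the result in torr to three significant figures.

With V and T fixed, P_i ∝ n_i, so the mole ratios apply directly to partial pressures at 509 °C.
P(O2) required for 4220 torr of SO2 = (1/2) × 4220 = 2110 torr; available 4780 torr, so SO2 is limiting.
P(O2) remaining = 4780 − (1/2) × 4220 = 2670 torr
P(gaseous products) = (2)/2 × 4220 = 4220 torr
P_total at 509 °C = 2670 + 4220 = 6890 torr
Scaling to 385 °C: P = 6890 × 658.15/782.15 = 5798 torr

5800 torr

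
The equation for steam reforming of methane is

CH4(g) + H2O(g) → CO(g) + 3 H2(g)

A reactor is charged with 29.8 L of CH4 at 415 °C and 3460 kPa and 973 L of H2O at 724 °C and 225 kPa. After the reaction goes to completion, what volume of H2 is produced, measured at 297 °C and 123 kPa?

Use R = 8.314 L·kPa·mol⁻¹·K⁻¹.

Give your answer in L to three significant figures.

n(CH4) = PV/RT = (3460 × 29.8) / (8.314 × 688.15) = 18.02 mol
n(H2O) = PV/RT = (225 × 973) / (8.314 × 997.15) = 26.41 mol
For 18.02 mol CH4, stoichiometry requires (1/1) × 18.02 = 18.02 mol H2O; 26.41 mol is available, so CH4 is limiting.
n(H2) = (3/1) × 18.02 = 54.06 mol
V(H2) = nRT/P = 54.06 × 8.314 × 570.15 / 123 = 2083 L

2080 L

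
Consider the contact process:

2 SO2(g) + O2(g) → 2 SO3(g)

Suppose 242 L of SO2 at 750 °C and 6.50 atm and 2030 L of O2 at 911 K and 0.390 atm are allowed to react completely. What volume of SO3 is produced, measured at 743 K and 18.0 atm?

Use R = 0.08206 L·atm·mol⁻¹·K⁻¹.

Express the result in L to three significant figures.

63.5 L

n(SO2) = PV/RT = (6.50 × 242) / (0.08206 × 1023.15) = 18.74 mol
n(O2) = PV/RT = (0.390 × 2030) / (0.08206 × 911) = 10.59 mol
For 18.74 mol SO2, stoichiometry requires (1/2) × 18.74 = 9.370 mol O2; 10.59 mol is available, so SO2 is limiting.
n(SO3) = (2/2) × 18.74 = 18.74 mol
V(SO3) = nRT/P = 18.74 × 0.08206 × 743 / 18.0 = 63.48 L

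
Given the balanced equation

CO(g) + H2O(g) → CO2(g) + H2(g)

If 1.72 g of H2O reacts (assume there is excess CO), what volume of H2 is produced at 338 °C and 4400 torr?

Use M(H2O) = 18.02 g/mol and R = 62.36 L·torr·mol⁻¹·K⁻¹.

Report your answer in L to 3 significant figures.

n(H2O) = 1.720 / 18.02 = 0.09545 mol
n(H2) = (1/1) × 0.09545 = 0.09545 mol
V = nRT/P = 0.09545 × 62.36 × 611.15 / 4400 = 0.8268 L

0.827 L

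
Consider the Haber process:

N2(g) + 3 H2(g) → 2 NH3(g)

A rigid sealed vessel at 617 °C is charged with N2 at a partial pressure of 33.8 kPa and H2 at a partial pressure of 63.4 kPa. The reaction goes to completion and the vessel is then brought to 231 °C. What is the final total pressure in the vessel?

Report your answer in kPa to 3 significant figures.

With V and T fixed, P_i ∝ n_i, so the mole ratios apply directly to partial pressures at 617 °C.
P(H2) required for 33.8 kPa of N2 = (3/1) × 33.8 = 101.4 kPa; available 63.4 kPa, so H2 is limiting.
P(N2) remaining = 33.8 − (1/3) × 63.4 = 12.67 kPa
P(gaseous products) = (2)/3 × 63.4 = 42.27 kPa
P_total at 617 °C = 12.67 + 42.27 = 54.94 kPa
Scaling to 231 °C: P = 54.94 × 504.15/890.15 = 31.12 kPa

31.1 kPa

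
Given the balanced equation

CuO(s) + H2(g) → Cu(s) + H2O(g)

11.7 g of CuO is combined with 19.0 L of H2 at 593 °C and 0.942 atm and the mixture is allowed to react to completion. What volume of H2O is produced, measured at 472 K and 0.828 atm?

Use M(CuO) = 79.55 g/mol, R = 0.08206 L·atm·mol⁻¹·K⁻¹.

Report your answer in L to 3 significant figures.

6.88 L

n(CuO) = 11.7 / 79.55 = 0.1471 mol
n(H2) = PV/RT = (0.942 × 19.0) / (0.08206 × 866.15) = 0.2518 mol
For 0.1471 mol CuO, stoichiometry requires (1/1) × 0.1471 = 0.1471 mol H2; 0.2518 mol is available, so CuO is limiting.
n(H2O) = (1/1) × 0.1471 = 0.1471 mol
V(H2O) = nRT/P = 0.1471 × 0.08206 × 472 / 0.828 = 6.881 L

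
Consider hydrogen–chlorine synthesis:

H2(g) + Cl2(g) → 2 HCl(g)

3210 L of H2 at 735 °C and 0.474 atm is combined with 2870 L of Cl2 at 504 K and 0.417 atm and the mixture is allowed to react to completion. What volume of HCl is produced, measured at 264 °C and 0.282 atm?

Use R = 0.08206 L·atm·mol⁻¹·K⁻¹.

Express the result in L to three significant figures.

n(H2) = PV/RT = (0.474 × 3210) / (0.08206 × 1008.15) = 18.39 mol
n(Cl2) = PV/RT = (0.417 × 2870) / (0.08206 × 504) = 28.94 mol
For 18.39 mol H2, stoichiometry requires (1/1) × 18.39 = 18.39 mol Cl2; 28.94 mol is available, so H2 is limiting.
n(HCl) = (2/1) × 18.39 = 36.78 mol
V(HCl) = nRT/P = 36.78 × 0.08206 × 537.15 / 0.282 = 5749 L

5750 L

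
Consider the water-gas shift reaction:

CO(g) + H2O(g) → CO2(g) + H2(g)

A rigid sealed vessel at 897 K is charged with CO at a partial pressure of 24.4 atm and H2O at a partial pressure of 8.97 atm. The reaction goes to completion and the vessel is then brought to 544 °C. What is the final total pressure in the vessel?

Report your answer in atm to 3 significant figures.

30.4 atm

With V and T fixed, P_i ∝ n_i, so the mole ratios apply directly to partial pressures at 897 K.
P(H2O) required for 24.4 atm of CO = (1/1) × 24.4 = 24.40 atm; available 8.97 atm, so H2O is limiting.
P(CO) remaining = 24.4 − (1/1) × 8.97 = 15.43 atm
P(gaseous products) = (1+1)/1 × 8.97 = 17.94 atm
P_total at 897 K = 15.43 + 17.94 = 33.37 atm
Scaling to 544 °C: P = 33.37 × 817.15/897 = 30.40 atm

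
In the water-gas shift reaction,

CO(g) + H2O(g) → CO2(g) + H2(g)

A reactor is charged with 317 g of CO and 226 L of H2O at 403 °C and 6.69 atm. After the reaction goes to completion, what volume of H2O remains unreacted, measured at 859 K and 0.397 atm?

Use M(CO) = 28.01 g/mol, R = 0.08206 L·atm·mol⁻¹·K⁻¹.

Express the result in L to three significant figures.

n(CO) = 317 / 28.01 = 11.32 mol
n(H2O) = PV/RT = (6.69 × 226) / (0.08206 × 676.15) = 27.25 mol
For 11.32 mol CO, stoichiometry requires (1/1) × 11.32 = 11.32 mol H2O; 27.25 mol is available, so CO is limiting.
n(H2O) consumed = (1/1) × 11.32 = 11.32 mol; remaining = 27.25 − 11.32 = 15.93 mol
V(H2O) = nRT/P = 15.93 × 0.08206 × 859 / 0.397 = 2828 L

2830 L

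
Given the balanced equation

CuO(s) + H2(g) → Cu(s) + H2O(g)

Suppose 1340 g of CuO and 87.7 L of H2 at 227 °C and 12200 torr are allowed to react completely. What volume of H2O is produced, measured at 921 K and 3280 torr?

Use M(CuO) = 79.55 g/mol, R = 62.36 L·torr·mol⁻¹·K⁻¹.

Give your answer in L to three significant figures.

n(CuO) = 1340 / 79.55 = 16.84 mol
n(H2) = PV/RT = (12200 × 87.7) / (62.36 × 500.15) = 34.30 mol
For 16.84 mol CuO, stoichiometry requires (1/1) × 16.84 = 16.84 mol H2; 34.30 mol is available, so CuO is limiting.
n(H2O) = (1/1) × 16.84 = 16.84 mol
V(H2O) = nRT/P = 16.84 × 62.36 × 921 / 3280 = 294.9 L

295 L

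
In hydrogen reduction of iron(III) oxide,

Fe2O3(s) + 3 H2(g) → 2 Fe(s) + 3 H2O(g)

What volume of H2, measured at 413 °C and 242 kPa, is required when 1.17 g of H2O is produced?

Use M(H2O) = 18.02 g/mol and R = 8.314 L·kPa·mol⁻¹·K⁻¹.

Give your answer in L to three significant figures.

1.53 L

n(H2O) = 1.170 / 18.02 = 0.06493 mol
n(H2) = (3/3) × 0.06493 = 0.06493 mol
V = nRT/P = 0.06493 × 8.314 × 686.15 / 242 = 1.531 L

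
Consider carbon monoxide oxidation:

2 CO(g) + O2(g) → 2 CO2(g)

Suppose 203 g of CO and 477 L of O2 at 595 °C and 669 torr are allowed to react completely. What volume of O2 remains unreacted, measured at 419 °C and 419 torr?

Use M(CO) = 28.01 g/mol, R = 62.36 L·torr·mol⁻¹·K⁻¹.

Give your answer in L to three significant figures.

234 L

n(CO) = 203 / 28.01 = 7.247 mol
n(O2) = PV/RT = (669 × 477) / (62.36 × 868.15) = 5.894 mol
For 7.247 mol CO, stoichiometry requires (1/2) × 7.247 = 3.623 mol O2; 5.894 mol is available, so CO is limiting.
n(O2) consumed = (1/2) × 7.247 = 3.623 mol; remaining = 5.894 − 3.623 = 2.271 mol
V(O2) = nRT/P = 2.271 × 62.36 × 692.15 / 419 = 233.9 L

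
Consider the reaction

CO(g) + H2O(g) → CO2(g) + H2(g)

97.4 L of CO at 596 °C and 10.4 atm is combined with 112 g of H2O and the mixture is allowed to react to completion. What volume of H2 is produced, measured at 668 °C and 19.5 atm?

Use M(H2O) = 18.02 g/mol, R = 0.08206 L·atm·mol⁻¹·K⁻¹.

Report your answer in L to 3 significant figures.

n(CO) = PV/RT = (10.4 × 97.4) / (0.08206 × 869.15) = 14.20 mol
n(H2O) = 112 / 18.02 = 6.215 mol
For 14.20 mol CO, stoichiometry requires (1/1) × 14.20 = 14.20 mol H2O; 6.215 mol is available, so H2O is limiting.
n(H2) = (1/1) × 6.215 = 6.215 mol
V(H2) = nRT/P = 6.215 × 0.08206 × 941.15 / 19.5 = 24.61 L

24.6 L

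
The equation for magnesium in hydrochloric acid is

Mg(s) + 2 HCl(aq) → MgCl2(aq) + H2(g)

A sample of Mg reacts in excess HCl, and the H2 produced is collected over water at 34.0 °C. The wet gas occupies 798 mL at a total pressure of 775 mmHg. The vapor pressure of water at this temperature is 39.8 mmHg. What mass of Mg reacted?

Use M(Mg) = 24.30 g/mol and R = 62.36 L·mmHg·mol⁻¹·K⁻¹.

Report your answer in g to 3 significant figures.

P(H2) = 775 − 39.8 = 735.2 mmHg
n(H2) = PV/RT = (735.2 × 0.7980) / (62.36 × 307.15) = 0.03063 mol
n(Mg) = (1/1) × 0.03063 = 0.03063 mol
m(Mg) = 0.03063 × 24.30 = 0.7443 g

0.744 g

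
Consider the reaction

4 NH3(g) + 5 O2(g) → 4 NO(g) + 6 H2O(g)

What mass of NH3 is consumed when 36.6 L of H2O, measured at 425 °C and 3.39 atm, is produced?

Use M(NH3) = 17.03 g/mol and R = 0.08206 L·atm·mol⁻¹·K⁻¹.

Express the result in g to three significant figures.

n(H2O) = PV/RT = (3.39 × 36.6) / (0.08206 × 698.15) = 2.166 mol
n(NH3) = (4/6) × 2.166 = 1.444 mol
m(NH3) = 1.444 × 17.03 = 24.59 g

24.6 g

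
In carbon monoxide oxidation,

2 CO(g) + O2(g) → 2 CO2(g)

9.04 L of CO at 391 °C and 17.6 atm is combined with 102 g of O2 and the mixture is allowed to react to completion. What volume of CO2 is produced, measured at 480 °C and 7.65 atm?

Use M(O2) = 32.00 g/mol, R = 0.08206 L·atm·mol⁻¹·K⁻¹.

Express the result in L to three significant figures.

n(CO) = PV/RT = (17.6 × 9.04) / (0.08206 × 664.15) = 2.919 mol
n(O2) = 102 / 32.00 = 3.188 mol
For 2.919 mol CO, stoichiometry requires (1/2) × 2.919 = 1.460 mol O2; 3.188 mol is available, so CO is limiting.
n(CO2) = (2/2) × 2.919 = 2.919 mol
V(CO2) = nRT/P = 2.919 × 0.08206 × 753.15 / 7.65 = 23.58 L

23.6 L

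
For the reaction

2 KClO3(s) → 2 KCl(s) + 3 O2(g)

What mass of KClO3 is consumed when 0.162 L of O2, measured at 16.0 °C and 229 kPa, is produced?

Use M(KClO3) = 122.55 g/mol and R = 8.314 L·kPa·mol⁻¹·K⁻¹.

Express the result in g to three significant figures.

1.26 g

n(O2) = PV/RT = (229 × 0.162) / (8.314 × 289.15) = 0.01543 mol
n(KClO3) = (2/3) × 0.01543 = 0.01029 mol
m(KClO3) = 0.01029 × 122.55 = 1.261 g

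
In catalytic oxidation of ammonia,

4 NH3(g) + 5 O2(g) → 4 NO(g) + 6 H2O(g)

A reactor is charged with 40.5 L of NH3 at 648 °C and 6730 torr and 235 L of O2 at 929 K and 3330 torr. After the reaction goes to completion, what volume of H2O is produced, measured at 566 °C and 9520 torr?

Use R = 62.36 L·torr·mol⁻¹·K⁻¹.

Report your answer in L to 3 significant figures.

n(NH3) = PV/RT = (6730 × 40.5) / (62.36 × 921.15) = 4.745 mol
n(O2) = PV/RT = (3330 × 235) / (62.36 × 929) = 13.51 mol
For 4.745 mol NH3, stoichiometry requires (5/4) × 4.745 = 5.931 mol O2; 13.51 mol is available, so NH3 is limiting.
n(H2O) = (6/4) × 4.745 = 7.117 mol
V(H2O) = nRT/P = 7.117 × 62.36 × 839.15 / 9520 = 39.12 L

39.1 L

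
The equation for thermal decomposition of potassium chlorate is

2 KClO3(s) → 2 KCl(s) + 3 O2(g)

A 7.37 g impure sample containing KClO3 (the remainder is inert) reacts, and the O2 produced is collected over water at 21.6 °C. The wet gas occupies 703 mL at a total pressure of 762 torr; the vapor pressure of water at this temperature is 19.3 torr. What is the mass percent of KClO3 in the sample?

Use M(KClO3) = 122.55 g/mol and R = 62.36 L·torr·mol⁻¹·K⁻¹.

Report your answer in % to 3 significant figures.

P(O2) = 762 − 19.3 = 742.7 torr
n(O2) = PV/RT = (742.7 × 0.7030) / (62.36 × 294.75) = 0.02841 mol
n(KClO3) = (2/3) × 0.02841 = 0.01894 mol
m(KClO3) = 0.01894 × 122.55 = 2.321 g
%KClO3 = 2.321 / 7.37 × 100 = 31.49%

31.5 %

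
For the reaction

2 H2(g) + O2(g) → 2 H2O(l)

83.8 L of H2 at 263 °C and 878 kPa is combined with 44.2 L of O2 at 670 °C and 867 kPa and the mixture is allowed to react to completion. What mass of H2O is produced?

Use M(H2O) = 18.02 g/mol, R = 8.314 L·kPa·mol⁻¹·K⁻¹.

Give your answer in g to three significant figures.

n(H2) = PV/RT = (878 × 83.8) / (8.314 × 536.15) = 16.51 mol
n(O2) = PV/RT = (867 × 44.2) / (8.314 × 943.15) = 4.887 mol
For 16.51 mol H2, stoichiometry requires (1/2) × 16.51 = 8.255 mol O2; 4.887 mol is available, so O2 is limiting.
n(H2O) = (2/1) × 4.887 = 9.774 mol
m(H2O) = 9.774 × 18.02 = 176.1 g

176 g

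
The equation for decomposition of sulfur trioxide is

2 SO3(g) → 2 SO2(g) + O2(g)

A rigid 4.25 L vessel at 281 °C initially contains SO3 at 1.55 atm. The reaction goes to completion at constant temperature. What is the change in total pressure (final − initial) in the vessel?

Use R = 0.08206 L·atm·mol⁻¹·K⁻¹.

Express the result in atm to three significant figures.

0.775 atm

Since T and V are fixed, P_final/P_initial = n_final/n_initial = 3/2.
P_final = (3/2) × 1.55 = 2.325 atm; ΔP = 2.325 − 1.55 = 0.7750 atm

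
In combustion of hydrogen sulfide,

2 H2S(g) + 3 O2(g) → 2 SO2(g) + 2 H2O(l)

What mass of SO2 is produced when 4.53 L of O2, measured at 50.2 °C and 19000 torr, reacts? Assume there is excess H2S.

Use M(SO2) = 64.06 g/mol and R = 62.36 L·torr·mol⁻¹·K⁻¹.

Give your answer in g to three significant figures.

n(O2) = PV/RT = (19000 × 4.53) / (62.36 × 323.35) = 4.268 mol
n(SO2) = (2/3) × 4.268 = 2.845 mol
m(SO2) = 2.845 × 64.06 = 182.3 g

182 g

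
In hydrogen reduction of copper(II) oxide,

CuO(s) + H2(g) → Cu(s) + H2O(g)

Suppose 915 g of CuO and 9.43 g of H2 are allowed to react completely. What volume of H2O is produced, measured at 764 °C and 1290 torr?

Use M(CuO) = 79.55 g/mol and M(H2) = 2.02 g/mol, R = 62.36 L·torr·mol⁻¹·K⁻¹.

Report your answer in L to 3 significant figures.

n(CuO) = 915 / 79.55 = 11.50 mol
n(H2) = 9.43 / 2.02 = 4.668 mol
For 11.50 mol CuO, stoichiometry requires (1/1) × 11.50 = 11.50 mol H2; 4.668 mol is available, so H2 is limiting.
n(H2O) = (1/1) × 4.668 = 4.668 mol
V(H2O) = nRT/P = 4.668 × 62.36 × 1037.15 / 1290 = 234.0 L

234 L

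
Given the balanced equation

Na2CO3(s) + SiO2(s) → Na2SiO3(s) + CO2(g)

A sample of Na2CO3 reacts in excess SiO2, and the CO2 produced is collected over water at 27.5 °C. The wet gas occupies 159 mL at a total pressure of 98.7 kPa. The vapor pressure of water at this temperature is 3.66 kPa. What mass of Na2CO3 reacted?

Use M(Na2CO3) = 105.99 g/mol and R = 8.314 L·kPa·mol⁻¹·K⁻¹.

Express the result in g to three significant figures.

P(CO2) = 98.7 − 3.66 = 95.04 kPa
n(CO2) = PV/RT = (95.04 × 0.1590) / (8.314 × 300.65) = 0.006046 mol
n(Na2CO3) = (1/1) × 0.006046 = 0.006046 mol
m(Na2CO3) = 0.006046 × 105.99 = 0.6408 g

0.641 g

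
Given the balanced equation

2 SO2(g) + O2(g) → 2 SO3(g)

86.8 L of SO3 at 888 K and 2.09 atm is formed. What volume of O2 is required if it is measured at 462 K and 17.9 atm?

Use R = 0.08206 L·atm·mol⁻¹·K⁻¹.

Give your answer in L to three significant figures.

n(SO3) = PV/RT = (2.09 × 86.8) / (0.08206 × 888) = 2.490 mol
n(O2) = (1/2) × 2.490 = 1.245 mol
V = nRT/P = 1.245 × 0.08206 × 462 / 17.9 = 2.637 L

2.64 L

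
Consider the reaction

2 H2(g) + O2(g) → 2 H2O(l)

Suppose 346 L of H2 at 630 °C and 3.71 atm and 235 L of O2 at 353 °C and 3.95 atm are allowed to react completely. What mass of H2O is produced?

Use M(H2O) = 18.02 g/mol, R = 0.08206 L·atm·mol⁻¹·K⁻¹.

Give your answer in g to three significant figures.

312 g

n(H2) = PV/RT = (3.71 × 346) / (0.08206 × 903.15) = 17.32 mol
n(O2) = PV/RT = (3.95 × 235) / (0.08206 × 626.15) = 18.07 mol
For 17.32 mol H2, stoichiometry requires (1/2) × 17.32 = 8.660 mol O2; 18.07 mol is available, so H2 is limiting.
n(H2O) = (2/2) × 17.32 = 17.32 mol
m(H2O) = 17.32 × 18.02 = 312.1 g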